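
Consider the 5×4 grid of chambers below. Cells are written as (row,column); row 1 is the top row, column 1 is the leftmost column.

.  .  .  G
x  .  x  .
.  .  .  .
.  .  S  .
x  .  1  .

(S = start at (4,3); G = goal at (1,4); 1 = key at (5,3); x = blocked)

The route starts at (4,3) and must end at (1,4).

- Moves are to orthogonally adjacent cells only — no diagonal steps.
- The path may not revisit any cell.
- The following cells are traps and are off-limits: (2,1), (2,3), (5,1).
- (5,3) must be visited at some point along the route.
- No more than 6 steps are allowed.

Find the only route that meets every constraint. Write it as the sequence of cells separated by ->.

(4,3) -> (5,3) -> (5,4) -> (4,4) -> (3,4) -> (2,4) -> (1,4)

Any route must reach (5,3) and still end at (1,4) within 6 moves, so the order of the required stops is forced.
Route from (4,3): down to (5,3), right to (5,4), 4× up (reaching (1,4)) — 6 moves in all.
Check: all required cells visited; 6 ≤ 6 moves.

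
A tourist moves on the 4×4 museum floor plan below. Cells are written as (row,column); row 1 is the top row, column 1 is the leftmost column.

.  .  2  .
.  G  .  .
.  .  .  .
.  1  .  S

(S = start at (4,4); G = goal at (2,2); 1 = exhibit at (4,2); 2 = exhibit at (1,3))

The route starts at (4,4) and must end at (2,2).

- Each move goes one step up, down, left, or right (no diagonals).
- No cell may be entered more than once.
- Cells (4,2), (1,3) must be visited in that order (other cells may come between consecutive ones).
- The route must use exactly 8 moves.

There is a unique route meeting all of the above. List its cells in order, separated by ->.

The waypoints must appear in the order (4,2), (1,3), with no cell reused.
Route from (4,4): left 2 to (4,2), up 1 to (3,2), right 1 to (3,3), up 2 to (1,3), left 1 to (1,2), down 1 to (2,2) — 8 moves in all.
Check: order respected (1 at step 2, 2 at step 6); 8 moves as required.

(4,4) -> (4,3) -> (4,2) -> (3,2) -> (3,3) -> (2,3) -> (1,3) -> (1,2) -> (2,2)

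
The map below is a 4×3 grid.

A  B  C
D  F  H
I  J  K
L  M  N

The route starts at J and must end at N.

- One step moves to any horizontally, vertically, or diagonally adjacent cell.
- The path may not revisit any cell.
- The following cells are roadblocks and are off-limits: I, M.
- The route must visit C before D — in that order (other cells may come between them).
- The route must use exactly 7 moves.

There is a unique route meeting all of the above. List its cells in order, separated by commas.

The waypoints must appear in the order C, D, with no cell reused.
Route from J: up-right to H, up to C, left to B, down-left to D, right to F, down-right to K, down to N — 7 moves in all.
Check: order respected (C at step 2, D at step 4); 7 moves as required.

J, H, C, B, D, F, K, N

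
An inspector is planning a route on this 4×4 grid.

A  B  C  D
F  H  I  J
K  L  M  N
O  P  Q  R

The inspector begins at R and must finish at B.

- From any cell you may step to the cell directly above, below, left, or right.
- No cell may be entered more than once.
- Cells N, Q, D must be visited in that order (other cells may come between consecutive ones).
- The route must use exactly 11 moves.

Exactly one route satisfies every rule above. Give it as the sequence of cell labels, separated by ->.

The waypoints must appear in the order N, Q, D, with no cell reused.
Route from R: up 1 to N, left 1 to M, down 1 to Q, left 1 to P, up 2 to H, right 2 to J, up 1 to D, left 2 to B — 11 moves in all.
Check: order respected (N at step 1, Q at step 3, D at step 9); 11 moves as required.

R -> N -> M -> Q -> P -> L -> H -> I -> J -> D -> C -> B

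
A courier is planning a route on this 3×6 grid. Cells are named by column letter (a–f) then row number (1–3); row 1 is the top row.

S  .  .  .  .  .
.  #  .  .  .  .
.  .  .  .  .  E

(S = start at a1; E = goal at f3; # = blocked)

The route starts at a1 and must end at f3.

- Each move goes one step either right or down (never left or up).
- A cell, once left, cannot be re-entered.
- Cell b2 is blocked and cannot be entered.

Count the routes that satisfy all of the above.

A right/down-only route from a1 to f3 makes exactly 2 down-moves and 5 right-moves in some order.
With no other constraints that would be C(7,2) = 21 routes.
Subtract routes through each blocked cell (inclusion–exclusion for overlaps): − through b2: 10 → 11.
That gives 11 routes.

11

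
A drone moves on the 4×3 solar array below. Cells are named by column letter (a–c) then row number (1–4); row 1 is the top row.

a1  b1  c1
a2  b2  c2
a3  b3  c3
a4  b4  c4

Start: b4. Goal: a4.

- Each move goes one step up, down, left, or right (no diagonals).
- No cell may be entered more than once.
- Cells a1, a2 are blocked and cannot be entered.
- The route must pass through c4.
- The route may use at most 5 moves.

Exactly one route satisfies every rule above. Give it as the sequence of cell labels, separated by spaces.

Any route must reach c4 and still end at a4 within 5 moves, so the order of the required stops is forced.
Route from b4: right 1 to c4, up 1 to c3, left 2 to a3, down 1 to a4 — 5 moves in all.
Check: all required cells visited; 5 ≤ 5 moves.

b4 c4 c3 b3 a3 a4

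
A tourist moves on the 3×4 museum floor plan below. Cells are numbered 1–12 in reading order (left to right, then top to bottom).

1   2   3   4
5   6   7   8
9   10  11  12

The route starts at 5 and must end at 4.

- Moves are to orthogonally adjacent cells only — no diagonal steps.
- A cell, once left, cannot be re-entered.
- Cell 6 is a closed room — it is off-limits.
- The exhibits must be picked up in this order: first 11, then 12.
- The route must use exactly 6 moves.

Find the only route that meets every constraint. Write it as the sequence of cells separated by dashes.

The waypoints must appear in the order 11, 12, with no cell reused.
Route from 5: down to 9, 3× right (reaching 12), 2× up (reaching 4) — 6 moves in all.
Check: order respected (11 at step 3, 12 at step 4); 6 moves as required.

5 - 9 - 10 - 11 - 12 - 8 - 4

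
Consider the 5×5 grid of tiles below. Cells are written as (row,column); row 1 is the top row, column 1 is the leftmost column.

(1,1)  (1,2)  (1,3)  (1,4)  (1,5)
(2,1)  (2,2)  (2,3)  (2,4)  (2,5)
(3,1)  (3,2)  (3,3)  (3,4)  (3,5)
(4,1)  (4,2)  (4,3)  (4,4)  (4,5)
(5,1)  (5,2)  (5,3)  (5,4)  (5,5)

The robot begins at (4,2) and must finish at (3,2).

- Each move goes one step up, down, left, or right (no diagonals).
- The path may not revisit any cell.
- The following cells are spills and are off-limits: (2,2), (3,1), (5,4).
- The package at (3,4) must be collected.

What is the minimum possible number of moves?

Any route passes through (3,4) somewhere between (4,2) and (3,2). Summing Manhattan distances along the two legs ((4,2) → (3,4) → (3,2)) gives a lower bound of 3 + 2 = 5 moves.
A route of 5 moves achieves this: (4,2) → (4,3) → (4,4) → (3,4) → (3,3) → (3,2).
Since 5 matches the lower bound, it is optimal.

5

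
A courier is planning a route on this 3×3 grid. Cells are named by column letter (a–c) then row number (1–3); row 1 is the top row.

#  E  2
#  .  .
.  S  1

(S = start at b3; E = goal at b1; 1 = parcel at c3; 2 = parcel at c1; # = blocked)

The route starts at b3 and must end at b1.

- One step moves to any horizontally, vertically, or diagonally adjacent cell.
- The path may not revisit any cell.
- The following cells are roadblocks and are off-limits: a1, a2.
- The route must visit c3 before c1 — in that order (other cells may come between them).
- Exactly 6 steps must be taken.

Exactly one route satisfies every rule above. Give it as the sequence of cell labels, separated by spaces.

b3 a3 b2 c3 c2 c1 b1

The waypoints must appear in the order c3, c1, with no cell reused.
Route from b3: left to a3, up-right to b2, down-right to c3, 2× up (reaching c1), left to b1 — 6 moves in all.
Check: order respected (1 at step 3, 2 at step 5); 6 moves as required.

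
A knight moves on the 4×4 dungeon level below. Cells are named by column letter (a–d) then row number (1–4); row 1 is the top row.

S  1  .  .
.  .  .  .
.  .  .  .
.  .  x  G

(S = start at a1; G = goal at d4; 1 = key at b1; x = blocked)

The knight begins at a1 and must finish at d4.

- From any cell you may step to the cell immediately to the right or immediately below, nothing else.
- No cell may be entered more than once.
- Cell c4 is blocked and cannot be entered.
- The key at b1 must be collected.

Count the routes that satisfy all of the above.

A right/down-only route from a1 to d4 makes exactly 3 down-moves and 3 right-moves in some order.
With no other constraints that would be C(6,3) = 20 routes.
Split at b1 and multiply the segment counts (each segment already excludes blocked cells): a1→b1: 1; b1→d4: 6; product = 6.
That gives 6 routes.

6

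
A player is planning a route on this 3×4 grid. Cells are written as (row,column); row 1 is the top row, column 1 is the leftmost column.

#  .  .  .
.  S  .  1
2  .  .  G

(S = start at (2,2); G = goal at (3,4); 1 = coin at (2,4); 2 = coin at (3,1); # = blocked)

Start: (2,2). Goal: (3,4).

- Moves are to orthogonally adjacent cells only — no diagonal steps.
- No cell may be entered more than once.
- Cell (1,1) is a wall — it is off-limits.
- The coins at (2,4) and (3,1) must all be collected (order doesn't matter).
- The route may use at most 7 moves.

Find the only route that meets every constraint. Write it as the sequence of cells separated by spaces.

The budget equals the shortest possible length, so every move has to be on a shortest route through the required cells.
Route from (2,2): left 1 to (2,1), down 1 to (3,1), right 2 to (3,3), up 1 to (2,3), right 1 to (2,4), down 1 to (3,4) — 7 moves in all.
Check: all required cells visited; 7 ≤ 7 moves.

(2,2) (2,1) (3,1) (3,2) (3,3) (2,3) (2,4) (3,4)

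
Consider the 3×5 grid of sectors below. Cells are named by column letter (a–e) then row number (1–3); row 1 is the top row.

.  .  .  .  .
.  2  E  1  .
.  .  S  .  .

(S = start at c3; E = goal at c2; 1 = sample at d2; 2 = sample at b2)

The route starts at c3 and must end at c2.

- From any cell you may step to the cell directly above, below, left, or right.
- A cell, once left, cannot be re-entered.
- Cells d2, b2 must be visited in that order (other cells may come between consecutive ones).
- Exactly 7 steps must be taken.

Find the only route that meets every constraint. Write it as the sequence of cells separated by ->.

c3 -> d3 -> d2 -> d1 -> c1 -> b1 -> b2 -> c2

The waypoints must appear in the order d2, b2, with no cell reused.
Route from c3: right to d3, 2× up (reaching d1), 2× left (reaching b1), down to b2, right to c2 — 7 moves in all.
Check: order respected (1 at step 2, 2 at step 6); 7 moves as required.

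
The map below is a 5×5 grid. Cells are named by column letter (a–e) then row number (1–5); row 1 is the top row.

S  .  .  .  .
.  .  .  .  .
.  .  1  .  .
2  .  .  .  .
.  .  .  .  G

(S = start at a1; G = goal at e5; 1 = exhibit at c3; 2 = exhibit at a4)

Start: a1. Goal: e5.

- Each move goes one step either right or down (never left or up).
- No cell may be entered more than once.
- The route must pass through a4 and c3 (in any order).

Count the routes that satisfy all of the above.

0

A right/down-only route from a1 to e5 makes exactly 4 down-moves and 4 right-moves in some order.
With no other constraints that would be C(8,4) = 70 routes.
a4 is below but to the left of c3: going c3 → a4 would need a leftward move and a4 → c3 an upward move, so no right/down-only route can visit both required cells.
No route satisfies every constraint, so the count is 0.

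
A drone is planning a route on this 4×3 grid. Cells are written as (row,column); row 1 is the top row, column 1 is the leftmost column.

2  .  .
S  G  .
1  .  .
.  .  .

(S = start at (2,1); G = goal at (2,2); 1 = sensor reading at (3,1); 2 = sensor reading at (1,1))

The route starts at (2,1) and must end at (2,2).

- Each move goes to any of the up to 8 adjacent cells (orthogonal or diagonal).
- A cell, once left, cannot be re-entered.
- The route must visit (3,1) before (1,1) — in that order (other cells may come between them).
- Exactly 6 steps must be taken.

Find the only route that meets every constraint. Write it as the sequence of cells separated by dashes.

The waypoints must appear in the order (3,1), (1,1), with no cell reused.
Route from (2,1): down 1 to (3,1), right 1 to (3,2), up-right 1 to (2,3), up-left 1 to (1,2), left 1 to (1,1), down-right 1 to (2,2) — 6 moves in all.
Check: order respected (1 at step 1, 2 at step 5); 6 moves as required.

(2,1) - (3,1) - (3,2) - (2,3) - (1,2) - (1,1) - (2,2)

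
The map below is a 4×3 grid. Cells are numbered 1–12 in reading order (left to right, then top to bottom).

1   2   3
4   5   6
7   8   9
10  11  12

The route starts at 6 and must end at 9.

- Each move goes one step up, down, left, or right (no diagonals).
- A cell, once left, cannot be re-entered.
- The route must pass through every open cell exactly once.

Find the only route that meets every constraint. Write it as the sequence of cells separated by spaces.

6 3 2 1 4 5 8 7 10 11 12 9

Need to visit all 12 open cells exactly once, starting at 6 and ending at 9.
Cell 1 has only two open neighbours (4 and 2), so the path must pass straight through it: one of those is the cell it's entered from and the other is where it exits.
Route from 6: up to 3, 2× left (reaching 1), down to 4, right to 5, down to 8, left to 7, down to 10, 2× right (reaching 12), up to 9 — 11 moves in all.
Check: all 12 open cells covered.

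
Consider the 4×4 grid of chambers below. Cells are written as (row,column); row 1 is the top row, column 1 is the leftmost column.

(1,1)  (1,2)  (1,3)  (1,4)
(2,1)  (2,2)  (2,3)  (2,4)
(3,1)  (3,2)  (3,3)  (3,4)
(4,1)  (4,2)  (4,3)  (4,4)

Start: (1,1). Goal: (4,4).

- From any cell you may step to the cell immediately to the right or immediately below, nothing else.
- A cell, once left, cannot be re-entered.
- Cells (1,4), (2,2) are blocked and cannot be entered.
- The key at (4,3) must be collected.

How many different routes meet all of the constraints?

4

A right/down-only route from (1,1) to (4,4) makes exactly 3 down-moves and 3 right-moves in some order.
With no other constraints that would be C(6,3) = 20 routes.
Split at (4,3) and multiply the segment counts (each segment already excludes blocked cells): (1,1)→(4,3): 4; (4,3)→(4,4): 1; product = 4.
That gives 4 routes.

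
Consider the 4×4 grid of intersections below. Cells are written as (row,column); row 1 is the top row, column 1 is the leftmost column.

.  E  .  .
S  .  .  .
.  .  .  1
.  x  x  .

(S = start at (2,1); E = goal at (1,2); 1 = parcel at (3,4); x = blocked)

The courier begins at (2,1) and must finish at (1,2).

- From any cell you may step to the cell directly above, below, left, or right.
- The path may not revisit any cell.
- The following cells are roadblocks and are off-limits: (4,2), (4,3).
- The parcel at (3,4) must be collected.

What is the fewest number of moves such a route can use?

Any route passes through (3,4) somewhere between (2,1) and (1,2). Summing Manhattan distances along the two legs ((2,1) → (3,4) → (1,2)) gives a lower bound of 4 + 4 = 8 moves.
A route of 8 moves achieves this: (2,1) → (3,1) → (3,2) → (3,3) → (3,4) → (2,4) → (1,4) → (1,3) → (1,2).
Since 8 matches the lower bound, it is optimal.

8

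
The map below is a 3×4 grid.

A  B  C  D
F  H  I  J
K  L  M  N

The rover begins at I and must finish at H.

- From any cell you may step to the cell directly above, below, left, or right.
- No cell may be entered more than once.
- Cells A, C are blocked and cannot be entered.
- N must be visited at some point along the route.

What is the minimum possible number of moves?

5

Any route passes through N somewhere between I and H. Summing Manhattan distances along the two legs (I → N → H) gives a lower bound of 2 + 3 = 5 moves.
A route of 5 moves achieves this: I → J → N → M → L → H.
Since 5 matches the lower bound, it is optimal.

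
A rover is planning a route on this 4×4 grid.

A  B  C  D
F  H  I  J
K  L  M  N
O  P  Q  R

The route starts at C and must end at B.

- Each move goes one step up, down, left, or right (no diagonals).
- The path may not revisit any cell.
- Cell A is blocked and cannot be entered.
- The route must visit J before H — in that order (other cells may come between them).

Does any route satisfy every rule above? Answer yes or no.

yes

One route that works: C → D → J → I → H → B.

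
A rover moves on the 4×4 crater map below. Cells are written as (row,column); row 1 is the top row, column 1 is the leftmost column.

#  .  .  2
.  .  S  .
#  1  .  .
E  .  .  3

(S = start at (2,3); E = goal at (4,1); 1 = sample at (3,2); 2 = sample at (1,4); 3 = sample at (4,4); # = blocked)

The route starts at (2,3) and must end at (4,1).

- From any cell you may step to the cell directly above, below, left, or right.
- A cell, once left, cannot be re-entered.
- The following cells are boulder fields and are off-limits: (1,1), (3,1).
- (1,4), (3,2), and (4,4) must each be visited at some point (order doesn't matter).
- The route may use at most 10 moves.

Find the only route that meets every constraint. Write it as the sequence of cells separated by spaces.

The 10-move cap with required stops at (1,4), (3,2), (4,4) leaves no slack for detours.
Route from (2,3): up 1 to (1,3), right 1 to (1,4), down 3 to (4,4), left 1 to (4,3), up 1 to (3,3), left 1 to (3,2), down 1 to (4,2), left 1 to (4,1) — 10 moves in all.
Check: all required cells visited; 10 ≤ 10 moves.

(2,3) (1,3) (1,4) (2,4) (3,4) (4,4) (4,3) (3,3) (3,2) (4,2) (4,1)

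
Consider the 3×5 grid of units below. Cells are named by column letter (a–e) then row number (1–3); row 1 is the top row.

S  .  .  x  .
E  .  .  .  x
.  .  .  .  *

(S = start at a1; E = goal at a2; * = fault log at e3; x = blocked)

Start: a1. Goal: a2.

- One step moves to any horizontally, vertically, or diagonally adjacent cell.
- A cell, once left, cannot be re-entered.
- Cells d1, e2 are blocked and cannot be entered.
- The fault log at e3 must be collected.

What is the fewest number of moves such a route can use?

8

Any route passes through e3 somewhere between a1 and a2. Summing Chebyshev distances along the two legs (a1 → e3 → a2) gives a lower bound of 4 + 4 = 8 moves.
A route of 8 moves achieves this: a1 → b1 → c1 → d2 → e3 → d3 → c2 → b2 → a2.
Since 8 matches the lower bound, it is optimal.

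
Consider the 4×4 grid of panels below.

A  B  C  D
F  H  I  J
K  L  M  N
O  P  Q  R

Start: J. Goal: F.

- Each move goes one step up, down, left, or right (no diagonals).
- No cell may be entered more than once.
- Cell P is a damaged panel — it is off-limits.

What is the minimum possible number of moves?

3

The Manhattan distance from J to F is |2−2| + |4−1| = 3, so at least 3 moves are needed.
A route of 3 moves achieves this: J → I → H → F.
Since 3 matches the lower bound, it is optimal.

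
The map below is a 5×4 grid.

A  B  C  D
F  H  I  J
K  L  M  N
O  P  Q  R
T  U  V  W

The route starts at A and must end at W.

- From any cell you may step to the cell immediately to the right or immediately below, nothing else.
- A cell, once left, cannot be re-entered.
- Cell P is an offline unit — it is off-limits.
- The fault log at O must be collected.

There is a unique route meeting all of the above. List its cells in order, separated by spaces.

A F K O T U V W

Moves only go right or down, so the column and row indices never decrease.
Route from A: 4× down (reaching T), 3× right (reaching W) — 7 moves in all.
Check: all required cells visited.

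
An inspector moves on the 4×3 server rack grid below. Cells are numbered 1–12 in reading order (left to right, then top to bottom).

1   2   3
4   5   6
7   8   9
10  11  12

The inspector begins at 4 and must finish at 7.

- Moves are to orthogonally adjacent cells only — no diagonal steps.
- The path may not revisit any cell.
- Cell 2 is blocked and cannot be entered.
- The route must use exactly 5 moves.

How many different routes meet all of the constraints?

2

Need simple routes of exactly 5 moves from 4 to 7 (Manhattan distance 1, so 2 moves are spent on a detour and 2 undoing it).
Enumerating: 4 5 8 11 10 7 | 4 5 6 9 8 7.
That gives 2 routes.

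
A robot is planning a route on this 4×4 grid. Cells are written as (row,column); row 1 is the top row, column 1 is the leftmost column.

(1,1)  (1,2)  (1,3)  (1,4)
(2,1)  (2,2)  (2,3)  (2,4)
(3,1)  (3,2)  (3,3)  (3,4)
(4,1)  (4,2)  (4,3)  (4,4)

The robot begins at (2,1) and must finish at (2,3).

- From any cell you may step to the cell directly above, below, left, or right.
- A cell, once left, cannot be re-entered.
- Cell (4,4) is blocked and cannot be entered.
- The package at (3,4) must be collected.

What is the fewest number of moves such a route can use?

6

Any route passes through (3,4) somewhere between (2,1) and (2,3). Summing Manhattan distances along the two legs ((2,1) → (3,4) → (2,3)) gives a lower bound of 4 + 2 = 6 moves.
A route of 6 moves achieves this: (2,1) → (3,1) → (3,2) → (3,3) → (3,4) → (2,4) → (2,3).
Since 6 matches the lower bound, it is optimal.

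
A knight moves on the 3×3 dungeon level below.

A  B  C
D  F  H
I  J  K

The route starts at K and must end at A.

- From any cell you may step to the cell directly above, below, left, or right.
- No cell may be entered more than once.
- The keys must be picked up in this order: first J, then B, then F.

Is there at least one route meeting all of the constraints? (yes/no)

Ignoring the required order, 5 revisit-free routes from K to A pass through all of J, B, and F; the waypoint orders that occur are J → F → B (4); B → F → J (1) — never J → B → F.

no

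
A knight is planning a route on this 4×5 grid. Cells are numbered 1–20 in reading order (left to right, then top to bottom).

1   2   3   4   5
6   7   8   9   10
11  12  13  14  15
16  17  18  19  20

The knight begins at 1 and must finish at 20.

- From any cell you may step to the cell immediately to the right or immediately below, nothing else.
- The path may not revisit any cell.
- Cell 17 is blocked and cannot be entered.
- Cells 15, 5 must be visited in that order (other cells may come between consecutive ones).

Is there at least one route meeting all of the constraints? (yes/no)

no

5 lies above 15, so going from 15 to 5 would need an upward move — but moves only go right/down, so 15 cannot be visited before 5.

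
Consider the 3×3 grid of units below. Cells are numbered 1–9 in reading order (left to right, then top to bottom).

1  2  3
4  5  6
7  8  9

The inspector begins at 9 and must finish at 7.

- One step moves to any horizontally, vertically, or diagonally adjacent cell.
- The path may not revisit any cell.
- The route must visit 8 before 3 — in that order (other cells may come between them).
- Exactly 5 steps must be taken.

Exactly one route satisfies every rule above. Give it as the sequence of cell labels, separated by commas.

9, 8, 6, 3, 5, 7

The waypoints must appear in the order 8, 3, with no cell reused.
Route from 9: left to 8, up-right to 6, up to 3, 2× down-left (reaching 7) — 5 moves in all.
Check: order respected (8 at step 1, 3 at step 3); 5 moves as required.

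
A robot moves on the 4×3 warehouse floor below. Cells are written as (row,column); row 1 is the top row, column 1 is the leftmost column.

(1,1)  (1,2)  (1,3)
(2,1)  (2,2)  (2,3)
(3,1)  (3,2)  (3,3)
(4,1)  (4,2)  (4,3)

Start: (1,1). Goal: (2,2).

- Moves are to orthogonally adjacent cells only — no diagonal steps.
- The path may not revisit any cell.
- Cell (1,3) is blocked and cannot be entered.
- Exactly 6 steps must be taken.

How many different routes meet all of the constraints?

Need simple routes of exactly 6 moves from (1,1) to (2,2) (Manhattan distance 2, so 2 moves are spent on a detour and 2 undoing it).
Enumerating: (1,1) (2,1) (3,1) (4,1) (4,2) (3,2) (2,2) | (1,1) (2,1) (3,1) (3,2) (3,3) (2,3) (2,2).
That gives 2 routes.

2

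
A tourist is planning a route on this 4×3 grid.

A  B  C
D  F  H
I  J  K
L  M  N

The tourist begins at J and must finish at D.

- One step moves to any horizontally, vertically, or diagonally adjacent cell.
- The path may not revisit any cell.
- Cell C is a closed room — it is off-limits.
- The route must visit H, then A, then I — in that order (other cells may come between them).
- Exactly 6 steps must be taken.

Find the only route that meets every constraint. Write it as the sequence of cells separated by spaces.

J H B A F I D

The waypoints must appear in the order H, A, I, with no cell reused.
Route from J: up-right to H, up-left to B, left to A, down-right to F, down-left to I, up to D — 6 moves in all.
Check: order respected (H at step 1, A at step 3, I at step 5); 6 moves as required.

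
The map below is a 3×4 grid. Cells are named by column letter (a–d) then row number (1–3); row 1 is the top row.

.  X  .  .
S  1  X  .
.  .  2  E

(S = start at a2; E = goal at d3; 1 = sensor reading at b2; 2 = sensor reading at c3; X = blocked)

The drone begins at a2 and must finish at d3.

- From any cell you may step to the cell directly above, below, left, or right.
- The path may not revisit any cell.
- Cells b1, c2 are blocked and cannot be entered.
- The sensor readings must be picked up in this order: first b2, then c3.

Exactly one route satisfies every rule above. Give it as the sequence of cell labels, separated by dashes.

The waypoints must appear in the order b2, c3, with no cell reused.
Route from a2: right to b2, down to b3, 2× right (reaching d3) — 4 moves in all.
Check: order respected (1 at step 1, 2 at step 3).

a2 - b2 - b3 - c3 - d3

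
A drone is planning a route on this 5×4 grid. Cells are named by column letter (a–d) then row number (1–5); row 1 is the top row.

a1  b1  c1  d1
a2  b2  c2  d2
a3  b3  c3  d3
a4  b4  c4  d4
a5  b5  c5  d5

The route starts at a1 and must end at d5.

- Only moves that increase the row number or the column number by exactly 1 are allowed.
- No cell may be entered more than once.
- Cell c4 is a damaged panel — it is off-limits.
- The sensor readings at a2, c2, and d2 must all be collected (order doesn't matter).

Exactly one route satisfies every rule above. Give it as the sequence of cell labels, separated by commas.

Moves only go right or down, so the column and row indices never decrease.
Route from a1: down to a2, 3× right (reaching d2), 3× down (reaching d5) — 7 moves in all.
Check: all required cells visited.

a1, a2, b2, c2, d2, d3, d4, d5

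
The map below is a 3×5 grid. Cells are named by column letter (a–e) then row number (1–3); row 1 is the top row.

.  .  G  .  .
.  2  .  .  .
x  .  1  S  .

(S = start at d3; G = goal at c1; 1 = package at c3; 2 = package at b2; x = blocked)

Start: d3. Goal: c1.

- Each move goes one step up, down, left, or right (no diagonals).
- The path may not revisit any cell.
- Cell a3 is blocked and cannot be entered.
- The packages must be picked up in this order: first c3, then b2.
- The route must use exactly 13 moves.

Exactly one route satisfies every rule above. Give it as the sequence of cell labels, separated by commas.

The waypoints must appear in the order c3, b2, with no cell reused.
Route from d3: right 1 to e3, up 2 to e1, left 1 to d1, down 1 to d2, left 1 to c2, down 1 to c3, left 1 to b3, up 1 to b2, left 1 to a2, up 1 to a1, right 2 to c1 — 13 moves in all.
Check: order respected (1 at step 7, 2 at step 9); 13 moves as required.

d3, e3, e2, e1, d1, d2, c2, c3, b3, b2, a2, a1, b1, c1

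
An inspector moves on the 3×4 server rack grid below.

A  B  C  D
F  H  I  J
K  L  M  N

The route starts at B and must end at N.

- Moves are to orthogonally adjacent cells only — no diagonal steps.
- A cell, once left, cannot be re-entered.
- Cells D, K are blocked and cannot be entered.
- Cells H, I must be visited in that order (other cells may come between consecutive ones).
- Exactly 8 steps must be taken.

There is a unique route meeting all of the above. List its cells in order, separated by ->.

B -> A -> F -> H -> L -> M -> I -> J -> N

The waypoints must appear in the order H, I, with no cell reused.
Route from B: left to A, down to F, right to H, down to L, right to M, up to I, right to J, down to N — 8 moves in all.
Check: order respected (H at step 3, I at step 6); 8 moves as required.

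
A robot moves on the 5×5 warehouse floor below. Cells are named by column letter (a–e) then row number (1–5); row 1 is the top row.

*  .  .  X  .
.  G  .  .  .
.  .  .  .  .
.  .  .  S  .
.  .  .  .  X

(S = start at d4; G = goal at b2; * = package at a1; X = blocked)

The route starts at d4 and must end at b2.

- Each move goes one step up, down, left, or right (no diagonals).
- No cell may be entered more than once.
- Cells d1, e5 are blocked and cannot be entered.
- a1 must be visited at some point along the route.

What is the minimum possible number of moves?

Any route passes through a1 somewhere between d4 and b2. Summing Manhattan distances along the two legs (d4 → a1 → b2) gives a lower bound of 6 + 2 = 8 moves.
A route of 8 moves achieves this: d4 → d3 → d2 → c2 → c1 → b1 → a1 → a2 → b2.
Since 8 matches the lower bound, it is optimal.

8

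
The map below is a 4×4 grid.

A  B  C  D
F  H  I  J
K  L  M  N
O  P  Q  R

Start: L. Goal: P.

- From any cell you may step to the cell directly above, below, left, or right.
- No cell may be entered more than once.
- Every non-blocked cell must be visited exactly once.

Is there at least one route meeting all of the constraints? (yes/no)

yes

One route that works: L → H → I → M → Q → R → N → J → D → C → B → A → F → K → O → P.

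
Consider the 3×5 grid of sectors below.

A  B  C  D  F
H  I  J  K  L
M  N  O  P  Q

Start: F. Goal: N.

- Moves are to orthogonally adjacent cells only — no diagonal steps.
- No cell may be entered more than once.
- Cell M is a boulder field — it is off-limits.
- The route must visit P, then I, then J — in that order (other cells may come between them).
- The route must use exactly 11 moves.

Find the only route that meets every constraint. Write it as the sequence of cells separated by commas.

F, L, Q, P, K, D, C, B, I, J, O, N

The waypoints must appear in the order P, I, J, with no cell reused.
Route from F: down 2 to Q, left 1 to P, up 2 to D, left 2 to B, down 1 to I, right 1 to J, down 1 to O, left 1 to N — 11 moves in all.
Check: order respected (P at step 3, I at step 8, J at step 9); 11 moves as required.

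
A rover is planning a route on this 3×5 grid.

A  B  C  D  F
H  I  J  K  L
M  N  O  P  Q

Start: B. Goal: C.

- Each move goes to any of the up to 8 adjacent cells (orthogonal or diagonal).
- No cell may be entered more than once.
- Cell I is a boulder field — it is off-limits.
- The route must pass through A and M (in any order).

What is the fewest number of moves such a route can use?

Any route passes through A and M in some order between B and C. Summing Chebyshev distances along each leg and taking the cheapest ordering (B → A → M → C) gives a lower bound of 1 + 2 + 2 = 5 moves.
That bound ignores the blocked cells. Measuring each leg by the fewest moves that actually steer around them (B→A: 1; A→M: 2; M→C: 3) raises the lower bound to 6.
A route of 6 moves exists: B → A → H → M → N → J → C.
Since 6 matches that lower bound, it is optimal.

6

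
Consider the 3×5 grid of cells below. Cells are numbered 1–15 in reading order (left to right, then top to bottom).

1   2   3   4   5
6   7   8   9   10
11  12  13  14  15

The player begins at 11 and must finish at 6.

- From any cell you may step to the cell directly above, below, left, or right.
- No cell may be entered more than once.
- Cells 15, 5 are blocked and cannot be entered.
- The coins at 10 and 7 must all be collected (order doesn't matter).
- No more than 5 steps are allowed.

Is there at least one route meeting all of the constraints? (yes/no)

10 must be visited but has only one open neighbour (9), and it is neither the start nor the goal — the route would have to enter and leave through 9, re-entering it.

no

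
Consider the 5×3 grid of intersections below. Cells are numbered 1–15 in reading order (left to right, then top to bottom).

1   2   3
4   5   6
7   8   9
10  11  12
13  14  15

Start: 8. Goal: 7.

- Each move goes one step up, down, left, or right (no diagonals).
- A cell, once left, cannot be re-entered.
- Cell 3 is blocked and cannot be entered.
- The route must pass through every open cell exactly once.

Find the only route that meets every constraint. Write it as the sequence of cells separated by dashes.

8 - 11 - 10 - 13 - 14 - 15 - 12 - 9 - 6 - 5 - 2 - 1 - 4 - 7

Need to visit all 14 open cells exactly once, starting at 8 and ending at 7.
Cell 6 has only two open neighbours (9 and 5), so the path must pass straight through it: one of those is the cell it's entered from and the other is where it exits.
Route from 8: down 1 to 11, left 1 to 10, down 1 to 13, right 2 to 15, up 3 to 6, left 1 to 5, up 1 to 2, left 1 to 1, down 2 to 7 — 13 moves in all.
Check: all 14 open cells covered.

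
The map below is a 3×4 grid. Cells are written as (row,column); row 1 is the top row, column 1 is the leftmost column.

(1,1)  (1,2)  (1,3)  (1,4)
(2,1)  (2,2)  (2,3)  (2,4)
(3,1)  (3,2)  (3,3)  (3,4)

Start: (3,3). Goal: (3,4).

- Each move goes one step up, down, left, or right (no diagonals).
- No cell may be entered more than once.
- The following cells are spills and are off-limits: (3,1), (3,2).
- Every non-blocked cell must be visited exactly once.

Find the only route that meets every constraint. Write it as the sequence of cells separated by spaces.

Need to visit all 10 open cells exactly once, starting at (3,3) and ending at (3,4).
Cell (2,1) has only two open neighbours ((1,1) and (2,2)), so the path must pass straight through it: one of those is the cell it's entered from and the other is where it exits.
Route from (3,3): up to (2,3), 2× left (reaching (2,1)), up to (1,1), 3× right (reaching (1,4)), 2× down (reaching (3,4)) — 9 moves in all.
Check: all 10 open cells covered.

(3,3) (2,3) (2,2) (2,1) (1,1) (1,2) (1,3) (1,4) (2,4) (3,4)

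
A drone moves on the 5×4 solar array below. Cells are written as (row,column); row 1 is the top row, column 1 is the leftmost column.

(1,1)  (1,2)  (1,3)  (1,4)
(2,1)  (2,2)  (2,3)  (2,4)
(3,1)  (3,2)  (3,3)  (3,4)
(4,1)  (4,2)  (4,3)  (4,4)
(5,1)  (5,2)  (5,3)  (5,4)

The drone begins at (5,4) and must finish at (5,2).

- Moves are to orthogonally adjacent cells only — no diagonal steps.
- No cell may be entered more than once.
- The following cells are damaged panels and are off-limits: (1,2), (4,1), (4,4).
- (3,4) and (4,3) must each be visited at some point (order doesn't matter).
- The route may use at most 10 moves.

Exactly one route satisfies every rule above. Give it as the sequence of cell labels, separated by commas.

The budget equals the shortest possible length, so every move has to be on a shortest route through the required cells.
Route from (5,4): left to (5,3), 2× up (reaching (3,3)), right to (3,4), up to (2,4), 2× left (reaching (2,2)), 3× down (reaching (5,2)) — 10 moves in all.
Check: all required cells visited; 10 ≤ 10 moves.

(5,4), (5,3), (4,3), (3,3), (3,4), (2,4), (2,3), (2,2), (3,2), (4,2), (5,2)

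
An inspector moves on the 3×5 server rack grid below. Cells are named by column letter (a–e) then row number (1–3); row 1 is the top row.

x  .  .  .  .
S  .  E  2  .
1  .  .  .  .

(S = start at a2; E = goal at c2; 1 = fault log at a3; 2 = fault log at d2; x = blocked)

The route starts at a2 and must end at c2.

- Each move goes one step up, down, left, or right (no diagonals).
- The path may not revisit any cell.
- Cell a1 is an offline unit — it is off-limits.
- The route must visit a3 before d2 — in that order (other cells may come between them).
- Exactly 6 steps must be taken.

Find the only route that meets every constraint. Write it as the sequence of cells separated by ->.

a2 -> a3 -> b3 -> c3 -> d3 -> d2 -> c2

The waypoints must appear in the order a3, d2, with no cell reused.
Route from a2: down to a3, 3× right (reaching d3), up to d2, left to c2 — 6 moves in all.
Check: order respected (1 at step 1, 2 at step 5); 6 moves as required.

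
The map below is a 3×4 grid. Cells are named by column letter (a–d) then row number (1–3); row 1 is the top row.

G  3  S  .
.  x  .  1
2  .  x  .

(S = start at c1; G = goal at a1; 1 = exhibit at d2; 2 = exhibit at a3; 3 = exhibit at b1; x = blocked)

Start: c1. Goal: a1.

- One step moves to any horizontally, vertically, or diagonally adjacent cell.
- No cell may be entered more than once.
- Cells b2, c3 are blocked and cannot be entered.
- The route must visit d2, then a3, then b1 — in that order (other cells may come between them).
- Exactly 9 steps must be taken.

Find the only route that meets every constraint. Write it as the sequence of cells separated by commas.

The waypoints must appear in the order d2, a3, b1, with no cell reused.
Route from c1: right to d1, 2× down (reaching d3), up-left to c2, down-left to b3, left to a3, up to a2, up-right to b1, left to a1 — 9 moves in all.
Check: order respected (1 at step 2, 2 at step 6, 3 at step 8); 9 moves as required.

c1, d1, d2, d3, c2, b3, a3, a2, b1, a1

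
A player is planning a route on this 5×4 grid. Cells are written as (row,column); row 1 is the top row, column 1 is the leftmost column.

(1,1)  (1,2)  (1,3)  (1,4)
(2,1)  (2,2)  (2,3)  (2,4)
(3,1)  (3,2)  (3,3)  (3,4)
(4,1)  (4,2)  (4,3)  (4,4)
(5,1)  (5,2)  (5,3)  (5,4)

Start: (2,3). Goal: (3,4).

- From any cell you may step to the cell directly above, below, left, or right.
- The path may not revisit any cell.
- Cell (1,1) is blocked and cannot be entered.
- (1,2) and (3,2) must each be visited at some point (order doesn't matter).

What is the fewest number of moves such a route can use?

Any route passes through (1,2) and (3,2) in some order between (2,3) and (3,4). Summing Manhattan distances along each leg and taking the cheapest ordering ((2,3) → (1,2) → (3,2) → (3,4)) gives a lower bound of 2 + 2 + 2 = 6 moves.
A route of 6 moves achieves this: (2,3) → (1,3) → (1,2) → (2,2) → (3,2) → (3,3) → (3,4).
Since 6 matches the lower bound, it is optimal.

6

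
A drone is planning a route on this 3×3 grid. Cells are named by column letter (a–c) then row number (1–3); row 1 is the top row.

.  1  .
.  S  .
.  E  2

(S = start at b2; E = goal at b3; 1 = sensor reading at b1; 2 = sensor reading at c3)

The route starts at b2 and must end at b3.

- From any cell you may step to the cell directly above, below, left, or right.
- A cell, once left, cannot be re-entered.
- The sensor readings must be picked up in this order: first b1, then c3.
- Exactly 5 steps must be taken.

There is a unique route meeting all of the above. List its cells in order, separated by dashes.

The waypoints must appear in the order b1, c3, with no cell reused.
Route from b2: up 1 to b1, right 1 to c1, down 2 to c3, left 1 to b3 — 5 moves in all.
Check: order respected (1 at step 1, 2 at step 4); 5 moves as required.

b2 - b1 - c1 - c2 - c3 - b3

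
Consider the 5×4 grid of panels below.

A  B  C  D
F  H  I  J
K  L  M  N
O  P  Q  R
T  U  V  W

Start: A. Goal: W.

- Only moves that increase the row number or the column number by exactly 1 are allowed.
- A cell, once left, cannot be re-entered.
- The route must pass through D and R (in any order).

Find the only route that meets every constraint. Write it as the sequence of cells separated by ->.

A -> B -> C -> D -> J -> N -> R -> W

Moves only go right or down, so the column and row indices never decrease.
Route from A: 3× right (reaching D), 4× down (reaching W) — 7 moves in all.
Check: all required cells visited.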